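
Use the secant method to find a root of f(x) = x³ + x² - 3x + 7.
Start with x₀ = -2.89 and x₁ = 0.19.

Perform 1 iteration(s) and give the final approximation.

f(x) = x³ + x² - 3x + 7
x₀ = -2.89, x₁ = 0.19

Secant formula: x_{n+1} = x_n - f(x_n)(x_n - x_{n-1})/(f(x_n) - f(x_{n-1}))

Iteration 1:
  f(-2.890000) = -0.115469
  f(0.190000) = 6.472959
  x_2 = 0.190000 - 6.472959×(0.190000 - (-2.890000))/(6.472959 - (-0.115469))
       = -2.836020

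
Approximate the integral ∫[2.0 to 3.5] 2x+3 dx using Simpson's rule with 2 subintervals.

f(x) = 2x+3
a = 2.0, b = 3.5, n = 2
h = (b - a)/n = 0.750000

Simpson's rule: (h/3)[f(x₀) + 4f(x₁) + 2f(x₂) + ... + f(xₙ)]

x_0 = 2.0000, f(x_0) = 7.000000, coefficient = 1
x_1 = 2.7500, f(x_1) = 8.500000, coefficient = 4
x_2 = 3.5000, f(x_2) = 10.000000, coefficient = 1

I ≈ (0.750000/3) × 51.000000 = 12.750000
Exact value: 12.750000
Error: 0.000000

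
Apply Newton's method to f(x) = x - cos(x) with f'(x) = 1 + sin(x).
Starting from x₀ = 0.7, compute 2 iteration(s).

f(x) = x - cos(x)
f'(x) = 1 + sin(x)
x₀ = 0.7

Newton-Raphson formula: x_{n+1} = x_n - f(x_n)/f'(x_n)

Iteration 1:
  f(0.700000) = -0.064842
  f'(0.700000) = 1.644218
  x_1 = 0.700000 - (-0.064842)/1.644218 = 0.739436
Iteration 2:
  f(0.739436) = 0.000588
  f'(0.739436) = 1.673872
  x_2 = 0.739436 - 0.000588/1.673872 = 0.739085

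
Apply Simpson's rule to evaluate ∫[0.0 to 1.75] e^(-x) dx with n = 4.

f(x) = e^(-x)
a = 0.0, b = 1.75, n = 4
h = (b - a)/n = 0.437500

Simpson's rule: (h/3)[f(x₀) + 4f(x₁) + 2f(x₂) + ... + f(xₙ)]

x_0 = 0.0000, f(x_0) = 1.000000, coefficient = 1
x_1 = 0.4375, f(x_1) = 0.645649, coefficient = 4
x_2 = 0.8750, f(x_2) = 0.416862, coefficient = 2
x_3 = 1.3125, f(x_3) = 0.269146, coefficient = 4
x_4 = 1.7500, f(x_4) = 0.173774, coefficient = 1

I ≈ (0.437500/3) × 5.666677 = 0.826390
Exact value: 0.826226
Error: 0.000164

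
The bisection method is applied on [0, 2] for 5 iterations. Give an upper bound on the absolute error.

Bisection error bound: |error| ≤ (b-a)/2^n
|error| ≤ (2 - 0)/2^5 = 2/2^5
|error| ≤ 0.0625000000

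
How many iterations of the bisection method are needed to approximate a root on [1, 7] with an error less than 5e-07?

We need (b-a)/2^n ≤ 5e-07
(7 - 1)/2^n ≤ 5e-07
6/2^n ≤ 5e-07
2^n ≥ 12000000
n ≥ log₂(12000000) = 23.52
n ≥ 24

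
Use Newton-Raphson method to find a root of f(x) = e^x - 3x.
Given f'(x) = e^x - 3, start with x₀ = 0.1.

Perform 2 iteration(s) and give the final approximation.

f(x) = e^x - 3x
f'(x) = e^x - 3
x₀ = 0.1

Newton-Raphson formula: x_{n+1} = x_n - f(x_n)/f'(x_n)

Iteration 1:
  f(0.100000) = 0.805171
  f'(0.100000) = -1.894829
  x_1 = 0.100000 - 0.805171/(-1.894829) = 0.524931
Iteration 2:
  f(0.524931) = 0.115550
  f'(0.524931) = -1.309658
  x_2 = 0.524931 - 0.115550/(-1.309658) = 0.613160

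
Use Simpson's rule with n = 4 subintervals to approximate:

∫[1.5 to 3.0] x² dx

f(x) = x²
a = 1.5, b = 3.0, n = 4
h = (b - a)/n = 0.375000

Simpson's rule: (h/3)[f(x₀) + 4f(x₁) + 2f(x₂) + ... + f(xₙ)]

x_0 = 1.5000, f(x_0) = 2.250000, coefficient = 1
x_1 = 1.8750, f(x_1) = 3.515625, coefficient = 4
x_2 = 2.2500, f(x_2) = 5.062500, coefficient = 2
x_3 = 2.6250, f(x_3) = 6.890625, coefficient = 4
x_4 = 3.0000, f(x_4) = 9.000000, coefficient = 1

I ≈ (0.375000/3) × 63.000000 = 7.875000
Exact value: 7.875000
Error: 0.000000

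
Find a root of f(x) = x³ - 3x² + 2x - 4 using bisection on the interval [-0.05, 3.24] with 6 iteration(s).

f(x) = x³ - 3x² + 2x - 4
Initial interval: [-0.05, 3.24]

Iteration 1:
  c_1 = (-0.050000 + 3.240000)/2 = 1.595000
  f(c_1) = f(1.595000) = -4.384355
  f(a) × f(c) ≥ 0, new interval: [1.595000, 3.240000]
Iteration 2:
  c_2 = (1.595000 + 3.240000)/2 = 2.417500
  f(c_2) = f(2.417500) = -2.569308
  f(a) × f(c) ≥ 0, new interval: [2.417500, 3.240000]
Iteration 3:
  c_3 = (2.417500 + 3.240000)/2 = 2.828750
  f(c_3) = f(2.828750) = 0.287187
  f(a) × f(c) < 0, new interval: [2.417500, 2.828750]
Iteration 4:
  c_4 = (2.417500 + 2.828750)/2 = 2.623125
  f(c_4) = f(2.623125) = -1.346946
  f(a) × f(c) ≥ 0, new interval: [2.623125, 2.828750]
Iteration 5:
  c_5 = (2.623125 + 2.828750)/2 = 2.725938
  f(c_5) = f(2.725938) = -0.584611
  f(a) × f(c) ≥ 0, new interval: [2.725938, 2.828750]
Iteration 6:
  c_6 = (2.725938 + 2.828750)/2 = 2.777344
  f(c_6) = f(2.777344) = -0.162802
  f(a) × f(c) ≥ 0, new interval: [2.777344, 2.828750]

After 6 iteration(s), the approximation is c_6 = 2.777344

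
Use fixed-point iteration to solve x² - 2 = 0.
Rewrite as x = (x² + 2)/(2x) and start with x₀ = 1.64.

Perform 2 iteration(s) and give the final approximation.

Equation: x² - 2 = 0
Fixed-point form: x = (x² + 2)/(2x)
x₀ = 1.64

x_1 = g(1.640000) = 1.429756
x_2 = g(1.429756) = 1.414298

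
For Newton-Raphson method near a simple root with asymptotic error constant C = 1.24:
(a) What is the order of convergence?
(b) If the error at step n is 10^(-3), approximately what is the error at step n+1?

(a) Newton-Raphson has quadratic (order 2) convergence near simple roots.
    This means |e_{n+1}| ≈ C|e_n|².

(b) With |e_n| = 10^(-3) and C = 1.24:
    |e_{n+1}| ≈ 1.24 × (10^(-3))² = 1.24 × 10^(-6)

(a) 2 (quadratic); (b) |e_{n+1}| ≈ 1.240e-06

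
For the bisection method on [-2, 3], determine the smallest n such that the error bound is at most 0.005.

We need (b-a)/2^n ≤ 0.005
(3 - (-2))/2^n ≤ 0.005
5/2^n ≤ 0.005
2^n ≥ 1000
n ≥ log₂(1000) = 9.97
n ≥ 10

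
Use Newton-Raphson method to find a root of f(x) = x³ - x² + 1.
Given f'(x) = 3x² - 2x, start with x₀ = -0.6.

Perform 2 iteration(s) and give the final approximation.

f(x) = x³ - x² + 1
f'(x) = 3x² - 2x
x₀ = -0.6

Newton-Raphson formula: x_{n+1} = x_n - f(x_n)/f'(x_n)

Iteration 1:
  f(-0.600000) = 0.424000
  f'(-0.600000) = 2.280000
  x_1 = -0.600000 - 0.424000/2.280000 = -0.785965
Iteration 2:
  f(-0.785965) = -0.103263
  f'(-0.785965) = 3.425152
  x_2 = -0.785965 - (-0.103263)/3.425152 = -0.755816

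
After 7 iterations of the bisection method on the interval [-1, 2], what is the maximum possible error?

Bisection error bound: |error| ≤ (b-a)/2^n
|error| ≤ (2 - (-1))/2^7 = 3/2^7
|error| ≤ 0.0234375000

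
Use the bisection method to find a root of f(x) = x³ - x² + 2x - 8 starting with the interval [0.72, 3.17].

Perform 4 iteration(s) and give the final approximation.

f(x) = x³ - x² + 2x - 8
Initial interval: [0.72, 3.17]

Iteration 1:
  c_1 = (0.720000 + 3.170000)/2 = 1.945000
  f(c_1) = f(1.945000) = -0.535041
  f(a) × f(c) ≥ 0, new interval: [1.945000, 3.170000]
Iteration 2:
  c_2 = (1.945000 + 3.170000)/2 = 2.557500
  f(c_2) = f(2.557500) = 7.302306
  f(a) × f(c) < 0, new interval: [1.945000, 2.557500]
Iteration 3:
  c_3 = (1.945000 + 2.557500)/2 = 2.251250
  f(c_3) = f(2.251250) = 2.843993
  f(a) × f(c) < 0, new interval: [1.945000, 2.251250]
Iteration 4:
  c_4 = (1.945000 + 2.251250)/2 = 2.098125
  f(c_4) = f(2.098125) = 1.030337
  f(a) × f(c) < 0, new interval: [1.945000, 2.098125]

After 4 iteration(s), the approximation is c_4 = 2.098125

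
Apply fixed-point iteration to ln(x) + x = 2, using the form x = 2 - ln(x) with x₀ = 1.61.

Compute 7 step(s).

Equation: ln(x) + x = 2
Fixed-point form: x = 2 - ln(x)
x₀ = 1.61

x_1 = g(1.610000) = 1.523766
x_2 = g(1.523766) = 1.578815
x_3 = g(1.578815) = 1.543325
x_4 = g(1.543325) = 1.566061
x_5 = g(1.566061) = 1.551437
x_6 = g(1.551437) = 1.560819
x_7 = g(1.560819) = 1.554790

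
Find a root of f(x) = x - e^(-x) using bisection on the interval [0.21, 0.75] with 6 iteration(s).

f(x) = x - e^(-x)
Initial interval: [0.21, 0.75]

Iteration 1:
  c_1 = (0.210000 + 0.750000)/2 = 0.480000
  f(c_1) = f(0.480000) = -0.138783
  f(a) × f(c) ≥ 0, new interval: [0.480000, 0.750000]
Iteration 2:
  c_2 = (0.480000 + 0.750000)/2 = 0.615000
  f(c_2) = f(0.615000) = 0.074359
  f(a) × f(c) < 0, new interval: [0.480000, 0.615000]
Iteration 3:
  c_3 = (0.480000 + 0.615000)/2 = 0.547500
  f(c_3) = f(0.547500) = -0.030894
  f(a) × f(c) ≥ 0, new interval: [0.547500, 0.615000]
Iteration 4:
  c_4 = (0.547500 + 0.615000)/2 = 0.581250
  f(c_4) = f(0.581250) = 0.022051
  f(a) × f(c) < 0, new interval: [0.547500, 0.581250]
Iteration 5:
  c_5 = (0.547500 + 0.581250)/2 = 0.564375
  f(c_5) = f(0.564375) = -0.004340
  f(a) × f(c) ≥ 0, new interval: [0.564375, 0.581250]
Iteration 6:
  c_6 = (0.564375 + 0.581250)/2 = 0.572813
  f(c_6) = f(0.572813) = 0.008875
  f(a) × f(c) < 0, new interval: [0.564375, 0.572813]

After 6 iteration(s), the approximation is c_6 = 0.572813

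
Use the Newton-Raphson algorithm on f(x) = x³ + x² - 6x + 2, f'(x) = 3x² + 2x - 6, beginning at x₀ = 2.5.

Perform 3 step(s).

f(x) = x³ + x² - 6x + 2
f'(x) = 3x² + 2x - 6
x₀ = 2.5

Newton-Raphson formula: x_{n+1} = x_n - f(x_n)/f'(x_n)

Iteration 1:
  f(2.500000) = 8.875000
  f'(2.500000) = 17.750000
  x_1 = 2.500000 - 8.875000/17.750000 = 2.000000
Iteration 2:
  f(2.000000) = 2.000000
  f'(2.000000) = 10.000000
  x_2 = 2.000000 - 2.000000/10.000000 = 1.800000
Iteration 3:
  f(1.800000) = 0.272000
  f'(1.800000) = 7.320000
  x_3 = 1.800000 - 0.272000/7.320000 = 1.762842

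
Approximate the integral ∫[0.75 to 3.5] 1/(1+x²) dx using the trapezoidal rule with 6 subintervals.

f(x) = 1/(1+x²)
a = 0.75, b = 3.5, n = 6
h = (b - a)/n = 0.458333

Trapezoidal rule: (h/2)[f(x₀) + 2f(x₁) + 2f(x₂) + ... + f(xₙ)]

x_0 = 0.7500, f(x_0) = 0.640000, coefficient = 1
x_1 = 1.2083, f(x_1) = 0.406493, coefficient = 2
x_2 = 1.6667, f(x_2) = 0.264706, coefficient = 2
x_3 = 2.1250, f(x_3) = 0.181303, coefficient = 2
x_4 = 2.5833, f(x_4) = 0.130317, coefficient = 2
x_5 = 3.0417, f(x_5) = 0.097544, coefficient = 2
x_6 = 3.5000, f(x_6) = 0.075472, coefficient = 1

I ≈ (0.458333/2) × 2.876197 = 0.659129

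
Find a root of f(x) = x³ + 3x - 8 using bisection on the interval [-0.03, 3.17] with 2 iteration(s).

f(x) = x³ + 3x - 8
Initial interval: [-0.03, 3.17]

Iteration 1:
  c_1 = (-0.030000 + 3.170000)/2 = 1.570000
  f(c_1) = f(1.570000) = 0.579893
  f(a) × f(c) < 0, new interval: [-0.030000, 1.570000]
Iteration 2:
  c_2 = (-0.030000 + 1.570000)/2 = 0.770000
  f(c_2) = f(0.770000) = -5.233467
  f(a) × f(c) ≥ 0, new interval: [0.770000, 1.570000]

After 2 iteration(s), the approximation is c_2 = 0.770000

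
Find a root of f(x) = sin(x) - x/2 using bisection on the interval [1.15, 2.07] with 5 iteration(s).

f(x) = sin(x) - x/2
Initial interval: [1.15, 2.07]

Iteration 1:
  c_1 = (1.150000 + 2.070000)/2 = 1.610000
  f(c_1) = f(1.610000) = 0.194232
  f(a) × f(c) ≥ 0, new interval: [1.610000, 2.070000]
Iteration 2:
  c_2 = (1.610000 + 2.070000)/2 = 1.840000
  f(c_2) = f(1.840000) = 0.043983
  f(a) × f(c) ≥ 0, new interval: [1.840000, 2.070000]
Iteration 3:
  c_3 = (1.840000 + 2.070000)/2 = 1.955000
  f(c_3) = f(1.955000) = -0.050403
  f(a) × f(c) < 0, new interval: [1.840000, 1.955000]
Iteration 4:
  c_4 = (1.840000 + 1.955000)/2 = 1.897500
  f(c_4) = f(1.897500) = -0.001645
  f(a) × f(c) < 0, new interval: [1.840000, 1.897500]
Iteration 5:
  c_5 = (1.840000 + 1.897500)/2 = 1.868750
  f(c_5) = f(1.868750) = 0.021564
  f(a) × f(c) ≥ 0, new interval: [1.868750, 1.897500]

After 5 iteration(s), the approximation is c_5 = 1.868750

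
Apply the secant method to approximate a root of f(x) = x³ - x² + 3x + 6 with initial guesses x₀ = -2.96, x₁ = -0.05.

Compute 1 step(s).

f(x) = x³ - x² + 3x + 6
x₀ = -2.96, x₁ = -0.05

Secant formula: x_{n+1} = x_n - f(x_n)(x_n - x_{n-1})/(f(x_n) - f(x_{n-1}))

Iteration 1:
  f(-2.960000) = -37.575936
  f(-0.050000) = 5.847375
  x_2 = -0.050000 - 5.847375×(-0.050000 - (-2.960000))/(5.847375 - (-37.575936))
       = -0.441860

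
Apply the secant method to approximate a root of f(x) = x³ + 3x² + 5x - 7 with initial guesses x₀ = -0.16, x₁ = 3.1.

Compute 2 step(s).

f(x) = x³ + 3x² + 5x - 7
x₀ = -0.16, x₁ = 3.1

Secant formula: x_{n+1} = x_n - f(x_n)(x_n - x_{n-1})/(f(x_n) - f(x_{n-1}))

Iteration 1:
  f(-0.160000) = -7.727296
  f(3.100000) = 67.121000
  x_2 = 3.100000 - 67.121000×(3.100000 - (-0.160000))/(67.121000 - (-7.727296))
       = 0.176561
Iteration 2:
  f(3.100000) = 67.121000
  f(0.176561) = -6.018172
  x_3 = 0.176561 - (-6.018172)×(0.176561 - 3.100000)/(-6.018172 - 67.121000)
       = 0.417112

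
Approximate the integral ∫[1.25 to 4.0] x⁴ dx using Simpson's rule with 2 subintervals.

f(x) = x⁴
a = 1.25, b = 4.0, n = 2
h = (b - a)/n = 1.375000

Simpson's rule: (h/3)[f(x₀) + 4f(x₁) + 2f(x₂) + ... + f(xₙ)]

x_0 = 1.2500, f(x_0) = 2.441406, coefficient = 1
x_1 = 2.6250, f(x_1) = 47.480713, coefficient = 4
x_2 = 4.0000, f(x_2) = 256.000000, coefficient = 1

I ≈ (1.375000/3) × 448.364258 = 205.500285
Exact value: 204.189648
Error: 1.310636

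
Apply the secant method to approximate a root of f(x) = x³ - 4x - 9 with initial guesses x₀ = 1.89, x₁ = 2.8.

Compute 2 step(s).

f(x) = x³ - 4x - 9
x₀ = 1.89, x₁ = 2.8

Secant formula: x_{n+1} = x_n - f(x_n)(x_n - x_{n-1})/(f(x_n) - f(x_{n-1}))

Iteration 1:
  f(1.890000) = -9.808731
  f(2.800000) = 1.752000
  x_2 = 2.800000 - 1.752000×(2.800000 - 1.890000)/(1.752000 - (-9.808731))
       = 2.662092
Iteration 2:
  f(2.800000) = 1.752000
  f(2.662092) = -0.782835
  x_3 = 2.662092 - (-0.782835)×(2.662092 - 2.800000)/(-0.782835 - 1.752000)
       = 2.704682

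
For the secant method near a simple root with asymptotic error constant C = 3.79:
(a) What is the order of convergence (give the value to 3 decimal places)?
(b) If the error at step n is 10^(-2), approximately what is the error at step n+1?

(a) Secant method has superlinear convergence with order φ = (1+√5)/2 ≈ 1.618.
    This means |e_{n+1}| ≈ C|e_n|^1.618.

(b) With |e_n| = 10^(-2) and C = 3.79:
    |e_{n+1}| ≈ 3.79 × (10^(-2))^1.618 = 3.79 × 10^(-3.24)

(a) ≈ 1.618 (golden ratio); (b) |e_{n+1}| ≈ 2.201e-03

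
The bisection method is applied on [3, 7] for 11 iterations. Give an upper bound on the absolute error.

Bisection error bound: |error| ≤ (b-a)/2^n
|error| ≤ (7 - 3)/2^11 = 4/2^11
|error| ≤ 0.0019531250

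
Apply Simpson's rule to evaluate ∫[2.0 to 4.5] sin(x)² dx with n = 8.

f(x) = sin(x)²
a = 2.0, b = 4.5, n = 8
h = (b - a)/n = 0.312500

Simpson's rule: (h/3)[f(x₀) + 4f(x₁) + 2f(x₂) + ... + f(xₙ)]

x_0 = 2.0000, f(x_0) = 0.826822, coefficient = 1
x_1 = 2.3125, f(x_1) = 0.543639, coefficient = 4
x_2 = 2.6250, f(x_2) = 0.243957, coefficient = 2
x_3 = 2.9375, f(x_3) = 0.041079, coefficient = 4
x_4 = 3.2500, f(x_4) = 0.011706, coefficient = 2
x_5 = 3.5625, f(x_5) = 0.166945, coefficient = 4
x_6 = 3.8750, f(x_6) = 0.448103, coefficient = 2
x_7 = 4.1875, f(x_7) = 0.748882, coefficient = 4
x_8 = 4.5000, f(x_8) = 0.955565, coefficient = 1

I ≈ (0.312500/3) × 9.192096 = 0.957510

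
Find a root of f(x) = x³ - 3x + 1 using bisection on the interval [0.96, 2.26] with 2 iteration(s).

f(x) = x³ - 3x + 1
Initial interval: [0.96, 2.26]

Iteration 1:
  c_1 = (0.960000 + 2.260000)/2 = 1.610000
  f(c_1) = f(1.610000) = 0.343281
  f(a) × f(c) < 0, new interval: [0.960000, 1.610000]
Iteration 2:
  c_2 = (0.960000 + 1.610000)/2 = 1.285000
  f(c_2) = f(1.285000) = -0.733176
  f(a) × f(c) ≥ 0, new interval: [1.285000, 1.610000]

After 2 iteration(s), the approximation is c_2 = 1.285000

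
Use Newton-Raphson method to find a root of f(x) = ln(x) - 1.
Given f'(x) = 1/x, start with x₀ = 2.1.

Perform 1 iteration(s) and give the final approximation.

f(x) = ln(x) - 1
f'(x) = 1/x
x₀ = 2.1

Newton-Raphson formula: x_{n+1} = x_n - f(x_n)/f'(x_n)

Iteration 1:
  f(2.100000) = -0.258063
  f'(2.100000) = 0.476190
  x_1 = 2.100000 - (-0.258063)/0.476190 = 2.641932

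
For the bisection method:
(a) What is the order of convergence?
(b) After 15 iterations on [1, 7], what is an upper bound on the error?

(a) Bisection has linear (order 1) convergence; the error is halved each step.

(b) Error bound = (b-a)/2^n = (7 - 1)/2^{15}
    = 6/2^{15}

(a) 1 (linear); (b) error ≤ 1.83e-04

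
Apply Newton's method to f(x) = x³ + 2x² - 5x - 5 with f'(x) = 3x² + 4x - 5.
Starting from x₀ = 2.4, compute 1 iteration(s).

f(x) = x³ + 2x² - 5x - 5
f'(x) = 3x² + 4x - 5
x₀ = 2.4

Newton-Raphson formula: x_{n+1} = x_n - f(x_n)/f'(x_n)

Iteration 1:
  f(2.400000) = 8.344000
  f'(2.400000) = 21.880000
  x_1 = 2.400000 - 8.344000/21.880000 = 2.018647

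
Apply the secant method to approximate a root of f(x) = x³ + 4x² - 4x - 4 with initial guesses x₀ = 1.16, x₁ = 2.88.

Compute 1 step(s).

f(x) = x³ + 4x² - 4x - 4
x₀ = 1.16, x₁ = 2.88

Secant formula: x_{n+1} = x_n - f(x_n)(x_n - x_{n-1})/(f(x_n) - f(x_{n-1}))

Iteration 1:
  f(1.160000) = -1.696704
  f(2.880000) = 41.545472
  x_2 = 2.880000 - 41.545472×(2.880000 - 1.160000)/(41.545472 - (-1.696704))
       = 1.227488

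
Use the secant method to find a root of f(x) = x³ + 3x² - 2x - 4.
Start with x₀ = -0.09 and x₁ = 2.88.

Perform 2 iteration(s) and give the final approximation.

f(x) = x³ + 3x² - 2x - 4
x₀ = -0.09, x₁ = 2.88

Secant formula: x_{n+1} = x_n - f(x_n)(x_n - x_{n-1})/(f(x_n) - f(x_{n-1}))

Iteration 1:
  f(-0.090000) = -3.796429
  f(2.880000) = 39.011072
  x_2 = 2.880000 - 39.011072×(2.880000 - (-0.090000))/(39.011072 - (-3.796429))
       = 0.173398
Iteration 2:
  f(2.880000) = 39.011072
  f(0.173398) = -4.251382
  x_3 = 0.173398 - (-4.251382)×(0.173398 - 2.880000)/(-4.251382 - 39.011072)
       = 0.439374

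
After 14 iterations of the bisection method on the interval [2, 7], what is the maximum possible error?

Bisection error bound: |error| ≤ (b-a)/2^n
|error| ≤ (7 - 2)/2^14 = 5/2^14
|error| ≤ 0.0003051758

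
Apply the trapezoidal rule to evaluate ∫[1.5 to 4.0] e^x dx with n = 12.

f(x) = e^x
a = 1.5, b = 4.0, n = 12
h = (b - a)/n = 0.208333

Trapezoidal rule: (h/2)[f(x₀) + 2f(x₁) + 2f(x₂) + ... + f(xₙ)]

x_0 = 1.5000, f(x_0) = 4.481689, coefficient = 1
x_1 = 1.7083, f(x_1) = 5.519754, coefficient = 2
x_2 = 1.9167, f(x_2) = 6.798260, coefficient = 2
x_3 = 2.1250, f(x_3) = 8.372897, coefficient = 2
x_4 = 2.3333, f(x_4) = 10.312259, coefficient = 2
x_5 = 2.5417, f(x_5) = 12.700821, coefficient = 2
x_6 = 2.7500, f(x_6) = 15.642632, coefficient = 2
x_7 = 2.9583, f(x_7) = 19.265835, coefficient = 2
x_8 = 3.1667, f(x_8) = 23.728258, coefficient = 2
x_9 = 3.3750, f(x_9) = 29.224284, coefficient = 2
x_10 = 3.5833, f(x_10) = 35.993319, coefficient = 2
x_11 = 3.7917, f(x_11) = 44.330222, coefficient = 2
x_12 = 4.0000, f(x_12) = 54.598150, coefficient = 1

I ≈ (0.208333/2) × 482.856923 = 50.297596
Exact value: 50.116461
Error: 0.181135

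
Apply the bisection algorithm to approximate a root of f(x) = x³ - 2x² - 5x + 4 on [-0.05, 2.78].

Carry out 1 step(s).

f(x) = x³ - 2x² - 5x + 4
Initial interval: [-0.05, 2.78]

Iteration 1:
  c_1 = (-0.050000 + 2.780000)/2 = 1.365000
  f(c_1) = f(1.365000) = -4.008148
  f(a) × f(c) < 0, new interval: [-0.050000, 1.365000]

After 1 iteration(s), the approximation is c_1 = 1.365000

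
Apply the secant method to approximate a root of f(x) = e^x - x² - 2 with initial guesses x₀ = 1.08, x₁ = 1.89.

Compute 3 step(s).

f(x) = e^x - x² - 2
x₀ = 1.08, x₁ = 1.89

Secant formula: x_{n+1} = x_n - f(x_n)(x_n - x_{n-1})/(f(x_n) - f(x_{n-1}))

Iteration 1:
  f(1.080000) = -0.221720
  f(1.890000) = 1.047269
  x_2 = 1.890000 - 1.047269×(1.890000 - 1.080000)/(1.047269 - (-0.221720))
       = 1.221525
Iteration 2:
  f(1.890000) = 1.047269
  f(1.221525) = -0.099766
  x_3 = 1.221525 - (-0.099766)×(1.221525 - 1.890000)/(-0.099766 - 1.047269)
       = 1.279667
Iteration 3:
  f(1.221525) = -0.099766
  f(1.279667) = -0.042105
  x_4 = 1.279667 - (-0.042105)×(1.279667 - 1.221525)/(-0.042105 - (-0.099766))
       = 1.322124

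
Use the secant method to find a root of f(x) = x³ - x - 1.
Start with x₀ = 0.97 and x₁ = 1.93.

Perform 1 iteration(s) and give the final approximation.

f(x) = x³ - x - 1
x₀ = 0.97, x₁ = 1.93

Secant formula: x_{n+1} = x_n - f(x_n)(x_n - x_{n-1})/(f(x_n) - f(x_{n-1}))

Iteration 1:
  f(0.970000) = -1.057327
  f(1.930000) = 4.259057
  x_2 = 1.930000 - 4.259057×(1.930000 - 0.970000)/(4.259057 - (-1.057327))
       = 1.160926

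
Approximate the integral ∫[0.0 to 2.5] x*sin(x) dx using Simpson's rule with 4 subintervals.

f(x) = x*sin(x)
a = 0.0, b = 2.5, n = 4
h = (b - a)/n = 0.625000

Simpson's rule: (h/3)[f(x₀) + 4f(x₁) + 2f(x₂) + ... + f(xₙ)]

x_0 = 0.0000, f(x_0) = 0.000000, coefficient = 1
x_1 = 0.6250, f(x_1) = 0.365686, coefficient = 4
x_2 = 1.2500, f(x_2) = 1.186231, coefficient = 2
x_3 = 1.8750, f(x_3) = 1.788911, coefficient = 4
x_4 = 2.5000, f(x_4) = 1.496180, coefficient = 1

I ≈ (0.625000/3) × 12.487028 = 2.601464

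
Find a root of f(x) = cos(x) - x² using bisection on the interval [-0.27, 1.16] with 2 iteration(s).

f(x) = cos(x) - x²
Initial interval: [-0.27, 1.16]

Iteration 1:
  c_1 = (-0.270000 + 1.160000)/2 = 0.445000
  f(c_1) = f(0.445000) = 0.704586
  f(a) × f(c) ≥ 0, new interval: [0.445000, 1.160000]
Iteration 2:
  c_2 = (0.445000 + 1.160000)/2 = 0.802500
  f(c_2) = f(0.802500) = 0.050905
  f(a) × f(c) ≥ 0, new interval: [0.802500, 1.160000]

After 2 iteration(s), the approximation is c_2 = 0.802500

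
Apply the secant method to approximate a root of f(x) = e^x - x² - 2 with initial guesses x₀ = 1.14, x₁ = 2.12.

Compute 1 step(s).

f(x) = e^x - x² - 2
x₀ = 1.14, x₁ = 2.12

Secant formula: x_{n+1} = x_n - f(x_n)(x_n - x_{n-1})/(f(x_n) - f(x_{n-1}))

Iteration 1:
  f(1.140000) = -0.172832
  f(2.120000) = 1.836737
  x_2 = 2.120000 - 1.836737×(2.120000 - 1.140000)/(1.836737 - (-0.172832))
       = 1.224284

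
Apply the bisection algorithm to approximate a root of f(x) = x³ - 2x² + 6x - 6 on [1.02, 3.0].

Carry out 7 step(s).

f(x) = x³ - 2x² + 6x - 6
Initial interval: [1.02, 3.0]

Iteration 1:
  c_1 = (1.020000 + 3.000000)/2 = 2.010000
  f(c_1) = f(2.010000) = 6.100401
  f(a) × f(c) < 0, new interval: [1.020000, 2.010000]
Iteration 2:
  c_2 = (1.020000 + 2.010000)/2 = 1.515000
  f(c_2) = f(1.515000) = 1.976816
  f(a) × f(c) < 0, new interval: [1.020000, 1.515000]
Iteration 3:
  c_3 = (1.020000 + 1.515000)/2 = 1.267500
  f(c_3) = f(1.267500) = 0.428198
  f(a) × f(c) < 0, new interval: [1.020000, 1.267500]
Iteration 4:
  c_4 = (1.020000 + 1.267500)/2 = 1.143750
  f(c_4) = f(1.143750) = -0.257615
  f(a) × f(c) ≥ 0, new interval: [1.143750, 1.267500]
Iteration 5:
  c_5 = (1.143750 + 1.267500)/2 = 1.205625
  f(c_5) = f(1.205625) = 0.079101
  f(a) × f(c) < 0, new interval: [1.143750, 1.205625]
Iteration 6:
  c_6 = (1.143750 + 1.205625)/2 = 1.174688
  f(c_6) = f(1.174688) = -0.090716
  f(a) × f(c) ≥ 0, new interval: [1.174688, 1.205625]
Iteration 7:
  c_7 = (1.174688 + 1.205625)/2 = 1.190156
  f(c_7) = f(1.190156) = -0.006183
  f(a) × f(c) ≥ 0, new interval: [1.190156, 1.205625]

After 7 iteration(s), the approximation is c_7 = 1.190156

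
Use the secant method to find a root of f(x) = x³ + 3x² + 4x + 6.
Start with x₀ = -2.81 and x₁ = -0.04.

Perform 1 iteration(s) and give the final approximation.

f(x) = x³ + 3x² + 4x + 6
x₀ = -2.81, x₁ = -0.04

Secant formula: x_{n+1} = x_n - f(x_n)(x_n - x_{n-1})/(f(x_n) - f(x_{n-1}))

Iteration 1:
  f(-2.810000) = -3.739741
  f(-0.040000) = 5.844736
  x_2 = -0.040000 - 5.844736×(-0.040000 - (-2.810000))/(5.844736 - (-3.739741))
       = -1.729181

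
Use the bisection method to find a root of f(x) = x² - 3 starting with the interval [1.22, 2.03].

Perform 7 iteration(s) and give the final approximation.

f(x) = x² - 3
Initial interval: [1.22, 2.03]

Iteration 1:
  c_1 = (1.220000 + 2.030000)/2 = 1.625000
  f(c_1) = f(1.625000) = -0.359375
  f(a) × f(c) ≥ 0, new interval: [1.625000, 2.030000]
Iteration 2:
  c_2 = (1.625000 + 2.030000)/2 = 1.827500
  f(c_2) = f(1.827500) = 0.339756
  f(a) × f(c) < 0, new interval: [1.625000, 1.827500]
Iteration 3:
  c_3 = (1.625000 + 1.827500)/2 = 1.726250
  f(c_3) = f(1.726250) = -0.020061
  f(a) × f(c) ≥ 0, new interval: [1.726250, 1.827500]
Iteration 4:
  c_4 = (1.726250 + 1.827500)/2 = 1.776875
  f(c_4) = f(1.776875) = 0.157285
  f(a) × f(c) < 0, new interval: [1.726250, 1.776875]
Iteration 5:
  c_5 = (1.726250 + 1.776875)/2 = 1.751562
  f(c_5) = f(1.751562) = 0.067971
  f(a) × f(c) < 0, new interval: [1.726250, 1.751562]
Iteration 6:
  c_6 = (1.726250 + 1.751562)/2 = 1.738906
  f(c_6) = f(1.738906) = 0.023795
  f(a) × f(c) < 0, new interval: [1.726250, 1.738906]
Iteration 7:
  c_7 = (1.726250 + 1.738906)/2 = 1.732578
  f(c_7) = f(1.732578) = 0.001827
  f(a) × f(c) < 0, new interval: [1.726250, 1.732578]

After 7 iteration(s), the approximation is c_7 = 1.732578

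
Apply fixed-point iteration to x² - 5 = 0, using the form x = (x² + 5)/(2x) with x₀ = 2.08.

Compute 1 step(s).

Equation: x² - 5 = 0
Fixed-point form: x = (x² + 5)/(2x)
x₀ = 2.08

x_1 = g(2.080000) = 2.241923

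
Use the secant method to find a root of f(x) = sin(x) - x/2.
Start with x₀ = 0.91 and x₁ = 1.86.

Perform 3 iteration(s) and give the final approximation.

f(x) = sin(x) - x/2
x₀ = 0.91, x₁ = 1.86

Secant formula: x_{n+1} = x_n - f(x_n)(x_n - x_{n-1})/(f(x_n) - f(x_{n-1}))

Iteration 1:
  f(0.910000) = 0.334504
  f(1.860000) = 0.028471
  x_2 = 1.860000 - 0.028471×(1.860000 - 0.910000)/(0.028471 - 0.334504)
       = 1.948382
Iteration 2:
  f(1.860000) = 0.028471
  f(1.948382) = -0.044633
  x_3 = 1.948382 - (-0.044633)×(1.948382 - 1.860000)/(-0.044633 - 0.028471)
       = 1.894421
Iteration 3:
  f(1.948382) = -0.044633
  f(1.894421) = 0.000878
  x_4 = 1.894421 - 0.000878×(1.894421 - 1.948382)/(0.000878 - (-0.044633))
       = 1.895463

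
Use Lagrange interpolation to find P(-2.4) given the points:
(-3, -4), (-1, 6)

Lagrange interpolation formula:
P(x) = Σ yᵢ × Lᵢ(x)
where Lᵢ(x) = Π_{j≠i} (x - xⱼ)/(xᵢ - xⱼ)

L_0(-2.4) = (-2.4 - (-1))/(-3 - (-1)) = 0.700000
L_1(-2.4) = (-2.4 - (-3))/(-1 - (-3)) = 0.300000

P(-2.4) = (-4)×L_0(-2.4) + 6×L_1(-2.4)
P(-2.4) = -1.000000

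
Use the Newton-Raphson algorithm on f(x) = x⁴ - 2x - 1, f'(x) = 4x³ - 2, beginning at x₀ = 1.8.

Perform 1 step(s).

f(x) = x⁴ - 2x - 1
f'(x) = 4x³ - 2
x₀ = 1.8

Newton-Raphson formula: x_{n+1} = x_n - f(x_n)/f'(x_n)

Iteration 1:
  f(1.800000) = 5.897600
  f'(1.800000) = 21.328000
  x_1 = 1.800000 - 5.897600/21.328000 = 1.523481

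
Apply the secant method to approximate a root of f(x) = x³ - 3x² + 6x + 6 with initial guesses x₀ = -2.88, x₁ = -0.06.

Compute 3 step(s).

f(x) = x³ - 3x² + 6x + 6
x₀ = -2.88, x₁ = -0.06

Secant formula: x_{n+1} = x_n - f(x_n)(x_n - x_{n-1})/(f(x_n) - f(x_{n-1}))

Iteration 1:
  f(-2.880000) = -60.051072
  f(-0.060000) = 5.628984
  x_2 = -0.060000 - 5.628984×(-0.060000 - (-2.880000))/(5.628984 - (-60.051072))
       = -0.301683
Iteration 2:
  f(-0.060000) = 5.628984
  f(-0.301683) = 3.889409
  x_3 = -0.301683 - 3.889409×(-0.301683 - (-0.060000))/(3.889409 - 5.628984)
       = -0.842046
Iteration 3:
  f(-0.301683) = 3.889409
  f(-0.842046) = -1.776452
  x_4 = -0.842046 - (-1.776452)×(-0.842046 - (-0.301683))/(-1.776452 - 3.889409)
       = -0.672623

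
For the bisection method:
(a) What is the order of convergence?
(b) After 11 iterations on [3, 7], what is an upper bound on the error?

(a) Bisection has linear (order 1) convergence; the error is halved each step.

(b) Error bound = (b-a)/2^n = (7 - 3)/2^{11}
    = 4/2^{11}

(a) 1 (linear); (b) error ≤ 1.95e-03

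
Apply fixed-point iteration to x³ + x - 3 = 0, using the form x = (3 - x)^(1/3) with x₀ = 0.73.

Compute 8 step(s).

Equation: x³ + x - 3 = 0
Fixed-point form: x = (3 - x)^(1/3)
x₀ = 0.73

x_1 = g(0.730000) = 1.314242
x_2 = g(1.314242) = 1.190141
x_3 = g(1.190141) = 1.218657
x_4 = g(1.218657) = 1.212223
x_5 = g(1.212223) = 1.213681
x_6 = g(1.213681) = 1.213351
x_7 = g(1.213351) = 1.213425
x_8 = g(1.213425) = 1.213409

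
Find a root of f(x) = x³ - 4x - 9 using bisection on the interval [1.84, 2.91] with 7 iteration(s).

f(x) = x³ - 4x - 9
Initial interval: [1.84, 2.91]

Iteration 1:
  c_1 = (1.840000 + 2.910000)/2 = 2.375000
  f(c_1) = f(2.375000) = -5.103516
  f(a) × f(c) ≥ 0, new interval: [2.375000, 2.910000]
Iteration 2:
  c_2 = (2.375000 + 2.910000)/2 = 2.642500
  f(c_2) = f(2.642500) = -1.117934
  f(a) × f(c) ≥ 0, new interval: [2.642500, 2.910000]
Iteration 3:
  c_3 = (2.642500 + 2.910000)/2 = 2.776250
  f(c_3) = f(2.776250) = 1.293125
  f(a) × f(c) < 0, new interval: [2.642500, 2.776250]
Iteration 4:
  c_4 = (2.642500 + 2.776250)/2 = 2.709375
  f(c_4) = f(2.709375) = 0.051244
  f(a) × f(c) < 0, new interval: [2.642500, 2.709375]
Iteration 5:
  c_5 = (2.642500 + 2.709375)/2 = 2.675937
  f(c_5) = f(2.675937) = -0.542321
  f(a) × f(c) ≥ 0, new interval: [2.675937, 2.709375]
Iteration 6:
  c_6 = (2.675937 + 2.709375)/2 = 2.692656
  f(c_6) = f(2.692656) = -0.247796
  f(a) × f(c) ≥ 0, new interval: [2.692656, 2.709375]
Iteration 7:
  c_7 = (2.692656 + 2.709375)/2 = 2.701016
  f(c_7) = f(2.701016) = -0.098842
  f(a) × f(c) ≥ 0, new interval: [2.701016, 2.709375]

After 7 iteration(s), the approximation is c_7 = 2.701016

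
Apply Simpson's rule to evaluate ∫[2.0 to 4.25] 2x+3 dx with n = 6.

f(x) = 2x+3
a = 2.0, b = 4.25, n = 6
h = (b - a)/n = 0.375000

Simpson's rule: (h/3)[f(x₀) + 4f(x₁) + 2f(x₂) + ... + f(xₙ)]

x_0 = 2.0000, f(x_0) = 7.000000, coefficient = 1
x_1 = 2.3750, f(x_1) = 7.750000, coefficient = 4
x_2 = 2.7500, f(x_2) = 8.500000, coefficient = 2
x_3 = 3.1250, f(x_3) = 9.250000, coefficient = 4
x_4 = 3.5000, f(x_4) = 10.000000, coefficient = 2
x_5 = 3.8750, f(x_5) = 10.750000, coefficient = 4
x_6 = 4.2500, f(x_6) = 11.500000, coefficient = 1

I ≈ (0.375000/3) × 166.500000 = 20.812500
Exact value: 20.812500
Error: 0.000000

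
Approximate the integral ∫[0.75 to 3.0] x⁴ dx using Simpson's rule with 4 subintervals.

f(x) = x⁴
a = 0.75, b = 3.0, n = 4
h = (b - a)/n = 0.562500

Simpson's rule: (h/3)[f(x₀) + 4f(x₁) + 2f(x₂) + ... + f(xₙ)]

x_0 = 0.7500, f(x_0) = 0.316406, coefficient = 1
x_1 = 1.3125, f(x_1) = 2.967545, coefficient = 4
x_2 = 1.8750, f(x_2) = 12.359619, coefficient = 2
x_3 = 2.4375, f(x_3) = 35.300308, coefficient = 4
x_4 = 3.0000, f(x_4) = 81.000000, coefficient = 1

I ≈ (0.562500/3) × 259.107056 = 48.582573
Exact value: 48.552539
Error: 0.030034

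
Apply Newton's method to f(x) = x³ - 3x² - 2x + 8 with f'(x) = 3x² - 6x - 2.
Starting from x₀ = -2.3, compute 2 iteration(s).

f(x) = x³ - 3x² - 2x + 8
f'(x) = 3x² - 6x - 2
x₀ = -2.3

Newton-Raphson formula: x_{n+1} = x_n - f(x_n)/f'(x_n)

Iteration 1:
  f(-2.300000) = -15.437000
  f'(-2.300000) = 27.670000
  x_1 = -2.300000 - (-15.437000)/27.670000 = -1.742103
Iteration 2:
  f(-1.742103) = -2.907717
  f'(-1.742103) = 17.557393
  x_2 = -1.742103 - (-2.907717)/17.557393 = -1.576491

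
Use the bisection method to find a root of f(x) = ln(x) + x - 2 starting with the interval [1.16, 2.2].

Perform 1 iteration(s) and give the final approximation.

f(x) = ln(x) + x - 2
Initial interval: [1.16, 2.2]

Iteration 1:
  c_1 = (1.160000 + 2.200000)/2 = 1.680000
  f(c_1) = f(1.680000) = 0.198794
  f(a) × f(c) < 0, new interval: [1.160000, 1.680000]

After 1 iteration(s), the approximation is c_1 = 1.680000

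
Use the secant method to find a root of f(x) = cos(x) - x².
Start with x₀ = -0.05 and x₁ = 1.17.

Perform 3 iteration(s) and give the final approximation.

f(x) = cos(x) - x²
x₀ = -0.05, x₁ = 1.17

Secant formula: x_{n+1} = x_n - f(x_n)(x_n - x_{n-1})/(f(x_n) - f(x_{n-1}))

Iteration 1:
  f(-0.050000) = 0.996250
  f(1.170000) = -0.978748
  x_2 = 1.170000 - (-0.978748)×(1.170000 - (-0.050000))/(-0.978748 - 0.996250)
       = 0.565406
Iteration 2:
  f(1.170000) = -0.978748
  f(0.565406) = 0.524688
  x_3 = 0.565406 - 0.524688×(0.565406 - 1.170000)/(0.524688 - (-0.978748))
       = 0.776404
Iteration 3:
  f(0.565406) = 0.524688
  f(0.776404) = 0.110634
  x_4 = 0.776404 - 0.110634×(0.776404 - 0.565406)/(0.110634 - 0.524688)
       = 0.832783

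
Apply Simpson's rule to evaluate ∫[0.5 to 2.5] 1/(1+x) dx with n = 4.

f(x) = 1/(1+x)
a = 0.5, b = 2.5, n = 4
h = (b - a)/n = 0.500000

Simpson's rule: (h/3)[f(x₀) + 4f(x₁) + 2f(x₂) + ... + f(xₙ)]

x_0 = 0.5000, f(x_0) = 0.666667, coefficient = 1
x_1 = 1.0000, f(x_1) = 0.500000, coefficient = 4
x_2 = 1.5000, f(x_2) = 0.400000, coefficient = 2
x_3 = 2.0000, f(x_3) = 0.333333, coefficient = 4
x_4 = 2.5000, f(x_4) = 0.285714, coefficient = 1

I ≈ (0.500000/3) × 5.085714 = 0.847619
Exact value: 0.847298
Error: 0.000321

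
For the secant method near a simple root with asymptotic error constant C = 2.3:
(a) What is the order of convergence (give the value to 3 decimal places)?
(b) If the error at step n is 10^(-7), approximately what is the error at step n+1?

(a) Secant method has superlinear convergence with order φ = (1+√5)/2 ≈ 1.618.
    This means |e_{n+1}| ≈ C|e_n|^1.618.

(b) With |e_n| = 10^(-7) and C = 2.3:
    |e_{n+1}| ≈ 2.3 × (10^(-7))^1.618 = 2.3 × 10^(-11.33)

(a) ≈ 1.618 (golden ratio); (b) |e_{n+1}| ≈ 1.085e-11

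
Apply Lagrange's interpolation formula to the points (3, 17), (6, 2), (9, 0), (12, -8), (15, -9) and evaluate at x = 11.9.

Lagrange interpolation formula:
P(x) = Σ yᵢ × Lᵢ(x)
where Lᵢ(x) = Π_{j≠i} (x - xⱼ)/(xᵢ - xⱼ)

L_0(11.9) = (11.9 - 6)/(3 - 6) × (11.9 - 9)/(3 - 9) × (11.9 - 12)/(3 - 12) × (11.9 - 15)/(3 - 15) = 0.002728
L_1(11.9) = (11.9 - 3)/(6 - 3) × (11.9 - 9)/(6 - 9) × (11.9 - 12)/(6 - 12) × (11.9 - 15)/(6 - 15) = -0.016463
L_2(11.9) = (11.9 - 3)/(9 - 3) × (11.9 - 6)/(9 - 6) × (11.9 - 12)/(9 - 12) × (11.9 - 15)/(9 - 15) = 0.050241
L_3(11.9) = (11.9 - 3)/(12 - 3) × (11.9 - 6)/(12 - 6) × (11.9 - 9)/(12 - 9) × (11.9 - 15)/(12 - 15) = 0.971327
L_4(11.9) = (11.9 - 3)/(15 - 3) × (11.9 - 6)/(15 - 6) × (11.9 - 9)/(15 - 9) × (11.9 - 12)/(15 - 12) = -0.007833

P(11.9) = 17×L_0(11.9) + 2×L_1(11.9) + 0×L_2(11.9) + (-8)×L_3(11.9) + (-9)×L_4(11.9)
P(11.9) = -7.686659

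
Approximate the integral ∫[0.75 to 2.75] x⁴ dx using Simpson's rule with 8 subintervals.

f(x) = x⁴
a = 0.75, b = 2.75, n = 8
h = (b - a)/n = 0.250000

Simpson's rule: (h/3)[f(x₀) + 4f(x₁) + 2f(x₂) + ... + f(xₙ)]

x_0 = 0.7500, f(x_0) = 0.316406, coefficient = 1
x_1 = 1.0000, f(x_1) = 1.000000, coefficient = 4
x_2 = 1.2500, f(x_2) = 2.441406, coefficient = 2
x_3 = 1.5000, f(x_3) = 5.062500, coefficient = 4
x_4 = 1.7500, f(x_4) = 9.378906, coefficient = 2
x_5 = 2.0000, f(x_5) = 16.000000, coefficient = 4
x_6 = 2.2500, f(x_6) = 25.628906, coefficient = 2
x_7 = 2.5000, f(x_7) = 39.062500, coefficient = 4
x_8 = 2.7500, f(x_8) = 57.191406, coefficient = 1

I ≈ (0.250000/3) × 376.906250 = 31.408854
Exact value: 31.407813
Error: 0.001042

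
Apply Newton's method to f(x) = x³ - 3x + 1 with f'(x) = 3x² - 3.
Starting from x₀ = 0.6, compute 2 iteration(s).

f(x) = x³ - 3x + 1
f'(x) = 3x² - 3
x₀ = 0.6

Newton-Raphson formula: x_{n+1} = x_n - f(x_n)/f'(x_n)

Iteration 1:
  f(0.600000) = -0.584000
  f'(0.600000) = -1.920000
  x_1 = 0.600000 - (-0.584000)/(-1.920000) = 0.295833
Iteration 2:
  f(0.295833) = 0.138391
  f'(0.295833) = -2.737448
  x_2 = 0.295833 - 0.138391/(-2.737448) = 0.346388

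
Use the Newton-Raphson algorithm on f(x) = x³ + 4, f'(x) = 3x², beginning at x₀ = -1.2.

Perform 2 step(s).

f(x) = x³ + 4
f'(x) = 3x²
x₀ = -1.2

Newton-Raphson formula: x_{n+1} = x_n - f(x_n)/f'(x_n)

Iteration 1:
  f(-1.200000) = 2.272000
  f'(-1.200000) = 4.320000
  x_1 = -1.200000 - 2.272000/4.320000 = -1.725926
Iteration 2:
  f(-1.725926) = -1.141223
  f'(-1.725926) = 8.936461
  x_2 = -1.725926 - (-1.141223)/8.936461 = -1.598222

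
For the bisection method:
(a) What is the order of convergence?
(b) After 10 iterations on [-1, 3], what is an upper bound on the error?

(a) Bisection has linear (order 1) convergence; the error is halved each step.

(b) Error bound = (b-a)/2^n = (3 - (-1))/2^{10}
    = 4/2^{10}

(a) 1 (linear); (b) error ≤ 3.91e-03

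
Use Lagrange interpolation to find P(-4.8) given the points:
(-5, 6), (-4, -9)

Lagrange interpolation formula:
P(x) = Σ yᵢ × Lᵢ(x)
where Lᵢ(x) = Π_{j≠i} (x - xⱼ)/(xᵢ - xⱼ)

L_0(-4.8) = (-4.8 - (-4))/(-5 - (-4)) = 0.800000
L_1(-4.8) = (-4.8 - (-5))/(-4 - (-5)) = 0.200000

P(-4.8) = 6×L_0(-4.8) + (-9)×L_1(-4.8)
P(-4.8) = 3.000000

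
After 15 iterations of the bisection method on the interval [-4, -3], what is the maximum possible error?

Bisection error bound: |error| ≤ (b-a)/2^n
|error| ≤ (-3 - (-4))/2^15 = 1/2^15
|error| ≤ 0.0000305176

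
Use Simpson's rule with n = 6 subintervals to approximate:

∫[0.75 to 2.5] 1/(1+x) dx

f(x) = 1/(1+x)
a = 0.75, b = 2.5, n = 6
h = (b - a)/n = 0.291667

Simpson's rule: (h/3)[f(x₀) + 4f(x₁) + 2f(x₂) + ... + f(xₙ)]

x_0 = 0.7500, f(x_0) = 0.571429, coefficient = 1
x_1 = 1.0417, f(x_1) = 0.489796, coefficient = 4
x_2 = 1.3333, f(x_2) = 0.428571, coefficient = 2
x_3 = 1.6250, f(x_3) = 0.380952, coefficient = 4
x_4 = 1.9167, f(x_4) = 0.342857, coefficient = 2
x_5 = 2.2083, f(x_5) = 0.311688, coefficient = 4
x_6 = 2.5000, f(x_6) = 0.285714, coefficient = 1

I ≈ (0.291667/3) × 7.129746 = 0.693170
Exact value: 0.693147
Error: 0.000023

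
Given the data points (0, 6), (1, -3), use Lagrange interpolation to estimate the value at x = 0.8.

Lagrange interpolation formula:
P(x) = Σ yᵢ × Lᵢ(x)
where Lᵢ(x) = Π_{j≠i} (x - xⱼ)/(xᵢ - xⱼ)

L_0(0.8) = (0.8 - 1)/(0 - 1) = 0.200000
L_1(0.8) = (0.8 - 0)/(1 - 0) = 0.800000

P(0.8) = 6×L_0(0.8) + (-3)×L_1(0.8)
P(0.8) = -1.200000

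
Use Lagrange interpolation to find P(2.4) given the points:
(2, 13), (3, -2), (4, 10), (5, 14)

Lagrange interpolation formula:
P(x) = Σ yᵢ × Lᵢ(x)
where Lᵢ(x) = Π_{j≠i} (x - xⱼ)/(xᵢ - xⱼ)

L_0(2.4) = (2.4 - 3)/(2 - 3) × (2.4 - 4)/(2 - 4) × (2.4 - 5)/(2 - 5) = 0.416000
L_1(2.4) = (2.4 - 2)/(3 - 2) × (2.4 - 4)/(3 - 4) × (2.4 - 5)/(3 - 5) = 0.832000
L_2(2.4) = (2.4 - 2)/(4 - 2) × (2.4 - 3)/(4 - 3) × (2.4 - 5)/(4 - 5) = -0.312000
L_3(2.4) = (2.4 - 2)/(5 - 2) × (2.4 - 3)/(5 - 3) × (2.4 - 4)/(5 - 4) = 0.064000

P(2.4) = 13×L_0(2.4) + (-2)×L_1(2.4) + 10×L_2(2.4) + 14×L_3(2.4)
P(2.4) = 1.520000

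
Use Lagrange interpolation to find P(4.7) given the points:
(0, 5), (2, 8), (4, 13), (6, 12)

Lagrange interpolation formula:
P(x) = Σ yᵢ × Lᵢ(x)
where Lᵢ(x) = Π_{j≠i} (x - xⱼ)/(xᵢ - xⱼ)

L_0(4.7) = (4.7 - 2)/(0 - 2) × (4.7 - 4)/(0 - 4) × (4.7 - 6)/(0 - 6) = 0.051188
L_1(4.7) = (4.7 - 0)/(2 - 0) × (4.7 - 4)/(2 - 4) × (4.7 - 6)/(2 - 6) = -0.267313
L_2(4.7) = (4.7 - 0)/(4 - 0) × (4.7 - 2)/(4 - 2) × (4.7 - 6)/(4 - 6) = 1.031062
L_3(4.7) = (4.7 - 0)/(6 - 0) × (4.7 - 2)/(6 - 2) × (4.7 - 4)/(6 - 4) = 0.185063

P(4.7) = 5×L_0(4.7) + 8×L_1(4.7) + 13×L_2(4.7) + 12×L_3(4.7)
P(4.7) = 13.742000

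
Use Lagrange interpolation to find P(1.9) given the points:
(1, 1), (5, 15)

Lagrange interpolation formula:
P(x) = Σ yᵢ × Lᵢ(x)
where Lᵢ(x) = Π_{j≠i} (x - xⱼ)/(xᵢ - xⱼ)

L_0(1.9) = (1.9 - 5)/(1 - 5) = 0.775000
L_1(1.9) = (1.9 - 1)/(5 - 1) = 0.225000

P(1.9) = 1×L_0(1.9) + 15×L_1(1.9)
P(1.9) = 4.150000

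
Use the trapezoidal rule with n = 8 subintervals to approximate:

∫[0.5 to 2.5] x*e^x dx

f(x) = x*e^x
a = 0.5, b = 2.5, n = 8
h = (b - a)/n = 0.250000

Trapezoidal rule: (h/2)[f(x₀) + 2f(x₁) + 2f(x₂) + ... + f(xₙ)]

x_0 = 0.5000, f(x_0) = 0.824361, coefficient = 1
x_1 = 0.7500, f(x_1) = 1.587750, coefficient = 2
x_2 = 1.0000, f(x_2) = 2.718282, coefficient = 2
x_3 = 1.2500, f(x_3) = 4.362929, coefficient = 2
x_4 = 1.5000, f(x_4) = 6.722534, coefficient = 2
x_5 = 1.7500, f(x_5) = 10.070555, coefficient = 2
x_6 = 2.0000, f(x_6) = 14.778112, coefficient = 2
x_7 = 2.2500, f(x_7) = 21.347406, coefficient = 2
x_8 = 2.5000, f(x_8) = 30.456235, coefficient = 1

I ≈ (0.250000/2) × 154.455729 = 19.306966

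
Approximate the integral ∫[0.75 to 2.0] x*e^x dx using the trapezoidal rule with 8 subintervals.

f(x) = x*e^x
a = 0.75, b = 2.0, n = 8
h = (b - a)/n = 0.156250

Trapezoidal rule: (h/2)[f(x₀) + 2f(x₁) + 2f(x₂) + ... + f(xₙ)]

x_0 = 0.7500, f(x_0) = 1.587750, coefficient = 1
x_1 = 0.9062, f(x_1) = 2.242990, coefficient = 2
x_2 = 1.0625, f(x_2) = 3.074446, coefficient = 2
x_3 = 1.2188, f(x_3) = 4.122978, coefficient = 2
x_4 = 1.3750, f(x_4) = 5.438230, coefficient = 2
x_5 = 1.5312, f(x_5) = 7.080428, coefficient = 2
x_6 = 1.6875, f(x_6) = 9.122539, coefficient = 2
x_7 = 1.8438, f(x_7) = 11.652859, coefficient = 2
x_8 = 2.0000, f(x_8) = 14.778112, coefficient = 1

I ≈ (0.156250/2) × 101.834803 = 7.955844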